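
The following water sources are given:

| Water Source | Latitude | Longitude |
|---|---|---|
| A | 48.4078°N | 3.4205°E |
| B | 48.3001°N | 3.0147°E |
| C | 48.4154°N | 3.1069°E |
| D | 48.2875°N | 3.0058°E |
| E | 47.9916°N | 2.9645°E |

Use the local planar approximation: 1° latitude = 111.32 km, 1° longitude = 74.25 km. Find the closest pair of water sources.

Pairwise distances:
B–D: 1.5505 km
B–C: 14.5467 km
C–D: 16.0955 km
A–C: 23.3002 km
A–B: 32.4283 km
D–E: 33.0820 km
A–D: 33.5776 km
B–E: 34.5439 km
C–E: 48.3477 km
A–E: 57.3843 km
Closest pair: B–D at 1.5505 km.

B and D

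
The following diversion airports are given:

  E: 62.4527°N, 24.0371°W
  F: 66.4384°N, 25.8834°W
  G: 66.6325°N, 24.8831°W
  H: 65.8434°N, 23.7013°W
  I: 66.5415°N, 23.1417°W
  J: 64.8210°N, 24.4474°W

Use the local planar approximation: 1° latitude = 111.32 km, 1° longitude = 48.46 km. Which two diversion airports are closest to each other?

Pairwise distances:
E–F: 452.6194 km
E–G: 467.0980 km
E–H: 377.8033 km
E–I: 457.2288 km
E–J: 264.3879 km
F–G: 53.0721 km
F–H: 124.7760 km
F–I: 133.3576 km
F–J: 193.0290 km
G–H: 104.8627 km
G–I: 84.9941 km
G–J: 202.7585 km
H–I: 82.3081 km
H–J: 119.4185 km
I–J: 201.7074 km
Closest pair: F–G at 53.0721 km.

F and G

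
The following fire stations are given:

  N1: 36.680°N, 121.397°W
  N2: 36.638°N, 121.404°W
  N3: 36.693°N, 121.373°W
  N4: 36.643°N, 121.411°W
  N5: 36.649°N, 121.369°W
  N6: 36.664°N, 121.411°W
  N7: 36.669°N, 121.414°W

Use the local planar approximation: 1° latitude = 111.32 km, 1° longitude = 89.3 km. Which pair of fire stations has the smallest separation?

N6 and N7

Pairwise distances:
N1–N2: 4.717 km
N1–N3: 2.586 km
N1–N4: 4.304 km
N1–N5: 4.262 km
N1–N6: 2.176 km
N1–N7: 1.950 km
N2–N3: 6.719 km
N2–N4: 0.837 km
N2–N5: 3.357 km
N2–N6: 2.961 km
N2–N7: 3.565 km
N3–N4: 6.519 km
N3–N5: 4.911 km
N3–N6: 4.684 km
N3–N7: 4.532 km
N4–N5: 3.810 km
N4–N6: 2.338 km
N4–N7: 2.907 km
N5–N6: 4.106 km
N5–N7: 4.594 km
N6–N7: 0.618 km
Closest pair: N6–N7 at 0.618 km.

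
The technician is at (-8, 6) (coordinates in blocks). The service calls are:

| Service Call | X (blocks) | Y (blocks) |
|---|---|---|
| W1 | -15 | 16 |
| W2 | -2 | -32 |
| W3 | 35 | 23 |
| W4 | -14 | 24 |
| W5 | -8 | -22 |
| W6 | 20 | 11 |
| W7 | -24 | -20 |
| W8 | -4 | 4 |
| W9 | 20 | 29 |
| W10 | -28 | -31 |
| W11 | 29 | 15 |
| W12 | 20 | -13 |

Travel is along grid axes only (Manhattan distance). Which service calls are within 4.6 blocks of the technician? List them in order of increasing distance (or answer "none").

none

Distances from (-8, 6):
W1: 17 blocks
W2: 44 blocks
W3: 60 blocks
W4: 24 blocks
W5: 28 blocks
W6: 33 blocks
W7: 42 blocks
W8: 6 blocks
W9: 51 blocks
W10: 57 blocks
W11: 46 blocks
W12: 47 blocks
Threshold 4.6 blocks: none within range.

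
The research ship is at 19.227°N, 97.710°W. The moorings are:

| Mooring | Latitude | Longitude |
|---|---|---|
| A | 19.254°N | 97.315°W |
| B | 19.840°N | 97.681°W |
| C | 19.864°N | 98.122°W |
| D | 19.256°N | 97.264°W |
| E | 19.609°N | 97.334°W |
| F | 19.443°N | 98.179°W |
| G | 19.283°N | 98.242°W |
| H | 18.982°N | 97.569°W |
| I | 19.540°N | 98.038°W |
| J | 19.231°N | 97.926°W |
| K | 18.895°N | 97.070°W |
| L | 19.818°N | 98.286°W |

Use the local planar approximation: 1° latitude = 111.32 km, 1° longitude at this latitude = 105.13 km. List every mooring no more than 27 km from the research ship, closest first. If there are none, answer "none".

Distances from 19.227°N, 97.710°W:
A: 41.635 km
B: 68.307 km
C: 83.093 km
D: 46.999 km
E: 58.059 km
F: 54.857 km
G: 56.276 km
H: 31.041 km
I: 49.021 km
J: 22.712 km
K: 76.765 km
L: 89.416 km
Threshold 27 km: J (22.712 km) is within range.

J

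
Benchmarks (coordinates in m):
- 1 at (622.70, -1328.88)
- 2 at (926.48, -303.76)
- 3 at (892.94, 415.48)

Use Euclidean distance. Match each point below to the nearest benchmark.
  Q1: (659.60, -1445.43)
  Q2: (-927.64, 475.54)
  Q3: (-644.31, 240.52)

Q1→1; Q2→3; Q3→3

Q1 at (659.60, -1445.43):
  1: √((-36.90)² + (116.55)²) = √(1361.6100 + 13583.9025) = 122.25 m
  2: √((266.88)² + (1141.67)²) = √(71224.9344 + 1303410.3889) = 1172.45 m
  3: √((233.34)² + (1860.91)²) = √(54447.5556 + 3462986.0281) = 1875.48 m
  → nearest: 1 (122.25 m)
Q2 at (-927.64, 475.54):
  1: √((1550.34)² + (-1804.42)²) = √(2403554.1156 + 3255931.5364) = 2378.97 m
  2: √((1854.12)² + (-779.30)²) = √(3437760.9744 + 607308.4900) = 2011.24 m
  3: √((1820.58)² + (-60.06)²) = √(3314511.5364 + 3607.2036) = 1821.57 m
  → nearest: 3 (1821.57 m)
Q3 at (-644.31, 240.52):
  1: √((1267.01)² + (-1569.40)²) = √(1605314.3401 + 2463016.3600) = 2017.01 m
  2: √((1570.79)² + (-544.28)²) = √(2467381.2241 + 296240.7184) = 1662.41 m
  3: √((1537.25)² + (174.96)²) = √(2363137.5625 + 30611.0016) = 1547.17 m
  → nearest: 3 (1547.17 m)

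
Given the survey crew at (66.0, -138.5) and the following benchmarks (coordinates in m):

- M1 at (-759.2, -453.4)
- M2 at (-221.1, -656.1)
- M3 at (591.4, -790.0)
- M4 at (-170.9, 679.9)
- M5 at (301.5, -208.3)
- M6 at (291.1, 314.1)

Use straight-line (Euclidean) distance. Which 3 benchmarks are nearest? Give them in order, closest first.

Distances from (66.0, -138.5):
M1: √((-825.2)² + (-314.9)²) = √(680955.040 + 99162.010) = 883.2 m
M2: √((-287.1)² + (-517.6)²) = √(82426.410 + 267909.760) = 591.9 m
M3: √((525.4)² + (-651.5)²) = √(276045.160 + 424452.250) = 837.0 m
M4: √((-236.9)² + (818.4)²) = √(56121.610 + 669778.560) = 852.0 m
M5: √((235.5)² + (-69.8)²) = √(55460.250 + 4872.040) = 245.6 m
M6: √((225.1)² + (452.6)²) = √(50670.010 + 204846.760) = 505.5 m
Sorted: M5 (245.6 m) < M6 (505.5 m) < M2 (591.9 m) < M3 (837.0 m) < M4 (852.0 m) < …

M5, M6, M2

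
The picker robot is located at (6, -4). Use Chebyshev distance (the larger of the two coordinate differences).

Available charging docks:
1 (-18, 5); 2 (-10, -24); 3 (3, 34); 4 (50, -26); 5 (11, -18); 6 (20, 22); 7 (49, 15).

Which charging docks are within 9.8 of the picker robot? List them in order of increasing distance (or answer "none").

Distances from (6, -4):
1: 24
2: 20
3: 38
4: 44
5: 14
6: 26
7: 43
Threshold 9.8: none within range.

none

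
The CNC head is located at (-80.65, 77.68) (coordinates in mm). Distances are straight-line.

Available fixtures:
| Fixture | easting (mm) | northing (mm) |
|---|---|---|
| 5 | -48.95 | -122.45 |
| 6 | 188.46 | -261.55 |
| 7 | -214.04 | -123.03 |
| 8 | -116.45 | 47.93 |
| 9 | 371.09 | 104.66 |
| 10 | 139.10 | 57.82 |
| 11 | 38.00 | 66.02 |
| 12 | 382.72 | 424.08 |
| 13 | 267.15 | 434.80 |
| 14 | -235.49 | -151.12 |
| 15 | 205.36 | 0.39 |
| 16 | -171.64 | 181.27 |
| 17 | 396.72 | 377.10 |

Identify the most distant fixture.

Distances from (-80.65, 77.68):
5: √((31.70)² + (-200.13)²) = √(1004.8900 + 40052.0169) = 202.63 mm
6: √((269.11)² + (-339.23)²) = √(72420.1921 + 115076.9929) = 433.01 mm
7: √((-133.39)² + (-200.71)²) = √(17792.8921 + 40284.5041) = 240.99 mm
8: √((-35.80)² + (-29.75)²) = √(1281.6400 + 885.0625) = 46.55 mm
9: √((451.74)² + (26.98)²) = √(204069.0276 + 727.9204) = 452.54 mm
10: √((219.75)² + (-19.86)²) = √(48290.0625 + 394.4196) = 220.65 mm
11: √((118.65)² + (-11.66)²) = √(14077.8225 + 135.9556) = 119.22 mm
12: √((463.37)² + (346.40)²) = √(214711.7569 + 119992.9600) = 578.54 mm
13: √((347.80)² + (357.12)²) = √(120964.8400 + 127534.6944) = 498.50 mm
14: √((-154.84)² + (-228.80)²) = √(23975.4256 + 52349.4400) = 276.27 mm
15: √((286.01)² + (-77.29)²) = √(81801.7201 + 5973.7441) = 296.27 mm
16: √((-90.99)² + (103.59)²) = √(8279.1801 + 10730.8881) = 137.88 mm
17: √((477.37)² + (299.42)²) = √(227882.1169 + 89652.3364) = 563.50 mm
Maximum: 12 at 578.54 mm.

12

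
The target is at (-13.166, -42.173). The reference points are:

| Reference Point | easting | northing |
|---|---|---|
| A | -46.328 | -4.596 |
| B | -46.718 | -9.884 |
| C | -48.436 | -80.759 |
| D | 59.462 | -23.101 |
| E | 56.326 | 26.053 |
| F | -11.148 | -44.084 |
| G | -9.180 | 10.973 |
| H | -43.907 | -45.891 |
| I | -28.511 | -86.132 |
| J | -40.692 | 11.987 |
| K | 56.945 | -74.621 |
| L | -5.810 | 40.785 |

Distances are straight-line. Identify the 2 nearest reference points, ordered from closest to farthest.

Distances from (-13.166, -42.173):
A: 50.117
B: 46.565
C: 52.277
D: 75.090
E: 97.385
F: 2.779
G: 53.295
H: 30.965
I: 46.560
J: 60.753
K: 77.256
L: 83.283
Sorted: F (2.779) < H (30.965) < I (46.560) < B (46.565) < …

F, H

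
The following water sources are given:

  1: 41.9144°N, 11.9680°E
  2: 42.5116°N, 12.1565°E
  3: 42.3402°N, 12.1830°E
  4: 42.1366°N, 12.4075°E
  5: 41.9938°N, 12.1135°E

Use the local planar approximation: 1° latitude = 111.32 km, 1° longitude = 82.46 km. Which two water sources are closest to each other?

Pairwise distances:
1–2: 68.2733 km
1–3: 50.6071 km
1–4: 43.8778 km
1–5: 14.9022 km
2–3: 19.2050 km
2–4: 46.5943 km
2–5: 57.7505 km
3–4: 29.2642 km
3–5: 38.9848 km
4–5: 28.9902 km
Closest pair: 1–5 at 14.9022 km.

1 and 5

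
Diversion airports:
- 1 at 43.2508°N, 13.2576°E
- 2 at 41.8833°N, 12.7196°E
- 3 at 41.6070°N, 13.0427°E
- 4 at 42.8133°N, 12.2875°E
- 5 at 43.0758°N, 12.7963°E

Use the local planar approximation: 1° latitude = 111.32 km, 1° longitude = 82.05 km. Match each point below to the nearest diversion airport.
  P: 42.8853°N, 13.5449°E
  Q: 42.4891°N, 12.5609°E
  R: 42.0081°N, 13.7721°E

P at 42.8853°N, 13.5449°E:
  1: √((0.3655·111.32)² + (-0.2873·82.05)²) = √(1655.469401 + 555.684679) = 47.0229 km
  2: √((-1.0020·111.32)² + (-0.8253·82.05)²) = √(12441.760538 + 4585.438373) = 130.4883 km
  3: √((-1.2783·111.32)² + (-0.5022·82.05)²) = √(20249.391318 + 1697.894054) = 148.1462 km
  4: √((-0.0720·111.32)² + (-1.2574·82.05)²) = √(64.240866 + 10643.980808) = 103.4805 km
  5: √((0.1905·111.32)² + (-0.7486·82.05)²) = √(449.713946 + 3772.739476) = 64.9804 km
  → nearest: 1 (47.0229 km)
Q at 42.4891°N, 12.5609°E:
  1: √((0.7617·111.32)² + (0.6967·82.05)²) = √(7189.758559 + 3267.749763) = 102.2620 km
  2: √((-0.6058·111.32)² + (0.1587·82.05)²) = √(4547.837447 + 169.555165) = 68.6833 km
  3: √((-0.8821·111.32)² + (0.4818·82.05)²) = √(9642.331082 + 1562.754514) = 105.8541 km
  4: √((0.3242·111.32)² + (-0.2734·82.05)²) = √(1302.484058 + 503.215710) = 42.4935 km
  5: √((0.5867·111.32)² + (0.2354·82.05)²) = √(4265.584717 + 373.052614) = 68.1075 km
  → nearest: 4 (42.4935 km)
R at 42.0081°N, 13.7721°E:
  1: √((1.2427·111.32)² + (-0.5145·82.05)²) = √(19137.226278 + 1782.083007) = 144.6351 km
  2: √((-0.1248·111.32)² + (-1.0525·82.05)²) = √(193.008114 + 7457.639396) = 87.4680 km
  3: √((-0.4011·111.32)² + (-0.7294·82.05)²) = √(1993.662864 + 3581.695726) = 74.6683 km
  4: √((0.8052·111.32)² + (-1.4846·82.05)²) = √(8034.408844 + 14838.024479) = 151.2363 km
  5: √((1.0677·111.32)² + (-0.9758·82.05)²) = √(14126.835263 + 6410.306546) = 143.3079 km
  → nearest: 3 (74.6683 km)

P→1; Q→4; R→3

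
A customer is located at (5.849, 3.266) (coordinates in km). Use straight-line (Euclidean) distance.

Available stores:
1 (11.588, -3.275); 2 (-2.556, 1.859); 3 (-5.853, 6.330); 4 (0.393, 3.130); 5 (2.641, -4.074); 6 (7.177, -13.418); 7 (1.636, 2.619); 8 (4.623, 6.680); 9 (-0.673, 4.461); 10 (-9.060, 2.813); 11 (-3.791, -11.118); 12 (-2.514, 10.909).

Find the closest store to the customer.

8

Distances from (5.849, 3.266):
1: √((5.739)² + (-6.541)²) = √(32.93612 + 42.78468) = 8.702 km
2: √((-8.405)² + (-1.407)²) = √(70.64403 + 1.97965) = 8.522 km
3: √((-11.702)² + (3.064)²) = √(136.93680 + 9.38810) = 12.096 km
4: √((-5.456)² + (-0.136)²) = √(29.76794 + 0.01850) = 5.458 km
5: √((-3.208)² + (-7.340)²) = √(10.29126 + 53.87560) = 8.010 km
6: √((1.328)² + (-16.684)²) = √(1.76358 + 278.35586) = 16.737 km
7: √((-4.213)² + (-0.647)²) = √(17.74937 + 0.41861) = 4.262 km
8: √((-1.226)² + (3.414)²) = √(1.50308 + 11.65540) = 3.627 km
9: √((-6.522)² + (1.195)²) = √(42.53648 + 1.42803) = 6.631 km
10: √((-14.909)² + (-0.453)²) = √(222.27828 + 0.20521) = 14.916 km
11: √((-9.640)² + (-14.384)²) = √(92.92960 + 206.89946) = 17.316 km
12: √((-8.363)² + (7.643)²) = √(69.93977 + 58.41545) = 11.329 km
Minimum: 8 at 3.627 km.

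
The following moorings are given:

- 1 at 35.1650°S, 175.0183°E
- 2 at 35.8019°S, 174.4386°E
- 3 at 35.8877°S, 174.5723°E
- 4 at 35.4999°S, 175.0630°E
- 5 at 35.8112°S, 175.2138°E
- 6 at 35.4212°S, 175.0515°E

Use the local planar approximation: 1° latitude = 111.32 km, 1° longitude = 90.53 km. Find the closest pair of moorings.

4 and 6

Pairwise distances:
1–2: √((-0.6369·111.32)² + (-0.5797·90.53)²) = √(5026.768594 + 2754.175695) = 88.2097 km
1–3: √((-0.7227·111.32)² + (-0.4460·90.53)²) = √(6472.357609 + 1630.252062) = 90.0145 km
1–4: √((-0.3349·111.32)² + (0.0447·90.53)²) = √(1389.878031 + 16.375708) = 37.5000 km
1–5: √((-0.6462·111.32)² + (0.1955·90.53)²) = √(5174.641923 + 313.240973) = 74.0802 km
1–6: √((-0.2562·111.32)² + (0.0332·90.53)²) = √(813.400895 + 9.033607) = 28.6781 km
2–3: √((-0.0858·111.32)² + (0.1337·90.53)²) = √(91.226491 + 146.503451) = 15.4185 km
2–4: √((0.3020·111.32)² + (0.6244·90.53)²) = √(1130.212955 + 3195.294041) = 65.7686 km
2–5: √((-0.0093·111.32)² + (0.7752·90.53)²) = √(1.071796 + 4925.071829) = 70.1865 km
2–6: √((0.3807·111.32)² + (0.6129·90.53)²) = √(1796.024054 + 3078.678108) = 69.8191 km
3–4: √((0.3878·111.32)² + (0.4907·90.53)²) = √(1863.639921 + 1973.409237) = 61.9439 km
3–5: √((0.0765·111.32)² + (0.6415·90.53)²) = √(72.521915 + 3372.705044) = 58.6961 km
3–6: √((0.4665·111.32)² + (0.4792·90.53)²) = √(2696.805911 + 1881.995842) = 67.6668 km
4–5: √((-0.3113·111.32)² + (0.1508·90.53)²) = √(1200.893894 + 186.375029) = 37.2461 km
4–6: √((0.0787·111.32)² + (-0.0115·90.53)²) = √(76.753088 + 1.083879) = 8.8225 km
5–6: √((0.3900·111.32)² + (-0.1623·90.53)²) = √(1884.844859 + 215.884807) = 45.8337 km
Closest pair: 4–6 at 8.8225 km.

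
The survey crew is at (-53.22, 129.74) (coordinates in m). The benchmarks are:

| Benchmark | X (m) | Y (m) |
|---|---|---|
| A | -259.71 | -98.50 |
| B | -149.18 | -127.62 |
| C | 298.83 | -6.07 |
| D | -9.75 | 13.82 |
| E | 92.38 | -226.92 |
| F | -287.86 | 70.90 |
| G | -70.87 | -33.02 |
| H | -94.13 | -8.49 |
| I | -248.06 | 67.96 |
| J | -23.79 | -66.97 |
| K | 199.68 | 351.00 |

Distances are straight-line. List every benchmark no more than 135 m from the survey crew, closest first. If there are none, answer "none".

Distances from (-53.22, 129.74):
A: √((-206.49)² + (-228.24)²) = √(42638.1201 + 52093.4976) = 307.79 m
B: √((-95.96)² + (-257.36)²) = √(9208.3216 + 66234.1696) = 274.67 m
C: √((352.05)² + (-135.81)²) = √(123939.2025 + 18444.3561) = 377.34 m
D: √((43.47)² + (-115.92)²) = √(1889.6409 + 13437.4464) = 123.80 m
E: √((145.60)² + (-356.66)²) = √(21199.3600 + 127206.3556) = 385.23 m
F: √((-234.64)² + (-58.84)²) = √(55055.9296 + 3462.1456) = 241.91 m
G: √((-17.65)² + (-162.76)²) = √(311.5225 + 26490.8176) = 163.71 m
H: √((-40.91)² + (-138.23)²) = √(1673.6281 + 19107.5329) = 144.16 m
I: √((-194.84)² + (-61.78)²) = √(37962.6256 + 3816.7684) = 204.40 m
J: √((29.43)² + (-196.71)²) = √(866.1249 + 38694.8241) = 198.90 m
K: √((252.90)² + (221.26)²) = √(63958.4100 + 48955.9876) = 336.03 m
Threshold 135 m: D (123.80 m) is within range.

D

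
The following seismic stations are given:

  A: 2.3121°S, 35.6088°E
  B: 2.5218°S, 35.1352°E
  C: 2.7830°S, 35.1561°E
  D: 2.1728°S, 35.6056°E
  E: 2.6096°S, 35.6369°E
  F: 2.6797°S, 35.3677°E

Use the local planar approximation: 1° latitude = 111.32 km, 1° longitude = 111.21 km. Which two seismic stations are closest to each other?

A and D

Pairwise distances:
A–B: 57.6104 km
A–C: 72.6809 km
A–D: 15.5110 km
A–E: 33.2648 km
A–F: 48.9231 km
B–C: 29.1695 km
B–D: 65.1617 km
B–E: 56.6437 km
B–F: 31.2652 km
C–D: 84.3388 km
C–E: 56.8473 km
C–F: 26.1914 km
D–E: 48.7490 km
D–F: 62.3225 km
E–F: 30.9380 km
Closest pair: A–D at 15.5110 km.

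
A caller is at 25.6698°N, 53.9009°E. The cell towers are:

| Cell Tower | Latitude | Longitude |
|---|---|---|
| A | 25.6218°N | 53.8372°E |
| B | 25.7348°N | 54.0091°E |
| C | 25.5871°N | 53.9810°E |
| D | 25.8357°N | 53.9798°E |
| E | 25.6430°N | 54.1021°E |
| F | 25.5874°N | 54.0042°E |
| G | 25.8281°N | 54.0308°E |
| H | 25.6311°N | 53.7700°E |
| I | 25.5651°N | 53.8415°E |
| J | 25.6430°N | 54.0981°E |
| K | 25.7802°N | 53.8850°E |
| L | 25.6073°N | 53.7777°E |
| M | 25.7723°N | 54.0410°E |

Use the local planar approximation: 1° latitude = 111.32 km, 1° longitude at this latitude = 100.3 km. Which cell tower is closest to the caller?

Distances from 25.6698°N, 53.9009°E:
A: 8.3290 km
B: 13.0435 km
C: 12.2188 km
D: 20.0921 km
E: 20.3997 km
F: 13.8380 km
G: 21.9155 km
H: 13.8180 km
I: 13.0897 km
J: 20.0029 km
K: 12.3928 km
L: 14.1810 km
M: 18.1012 km
Minimum: A at 8.3290 km.

A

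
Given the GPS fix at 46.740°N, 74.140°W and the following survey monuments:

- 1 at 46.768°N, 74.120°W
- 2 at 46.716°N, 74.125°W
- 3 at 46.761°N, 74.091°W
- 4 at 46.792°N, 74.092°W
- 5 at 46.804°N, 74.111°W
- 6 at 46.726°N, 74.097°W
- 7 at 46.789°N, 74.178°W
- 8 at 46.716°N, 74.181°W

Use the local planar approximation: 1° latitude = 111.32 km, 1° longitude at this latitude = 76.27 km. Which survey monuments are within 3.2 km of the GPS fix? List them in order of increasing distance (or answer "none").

Distances from 46.740°N, 74.140°W:
1: 3.470 km
2: 2.906 km
3: 4.408 km
4: 6.849 km
5: 7.460 km
6: 3.631 km
7: 6.177 km
8: 4.113 km
Threshold 3.2 km: 2 (2.906 km) is within range.

2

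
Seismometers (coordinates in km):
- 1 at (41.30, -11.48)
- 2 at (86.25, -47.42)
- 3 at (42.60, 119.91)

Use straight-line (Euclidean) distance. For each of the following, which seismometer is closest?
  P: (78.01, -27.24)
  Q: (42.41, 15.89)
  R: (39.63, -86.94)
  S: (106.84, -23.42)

P→2; Q→1; R→2; S→2

P at (78.01, -27.24):
  1: √((-36.71)² + (15.76)²) = √(1347.6241 + 248.3776) = 39.95 km
  2: √((8.24)² + (-20.18)²) = √(67.8976 + 407.2324) = 21.80 km
  3: √((-35.41)² + (147.15)²) = √(1253.8681 + 21653.1225) = 151.35 km
  → nearest: 2 (21.80 km)
Q at (42.41, 15.89):
  1: √((-1.11)² + (-27.37)²) = √(1.2321 + 749.1169) = 27.39 km
  2: √((43.84)² + (-63.31)²) = √(1921.9456 + 4008.1561) = 77.01 km
  3: √((0.19)² + (104.02)²) = √(0.0361 + 10820.1604) = 104.02 km
  → nearest: 1 (27.39 km)
R at (39.63, -86.94):
  1: √((1.67)² + (75.46)²) = √(2.7889 + 5694.2116) = 75.48 km
  2: √((46.62)² + (39.52)²) = √(2173.4244 + 1561.8304) = 61.12 km
  3: √((2.97)² + (206.85)²) = √(8.8209 + 42786.9225) = 206.87 km
  → nearest: 2 (61.12 km)
S at (106.84, -23.42):
  1: √((-65.54)² + (11.94)²) = √(4295.4916 + 142.5636) = 66.62 km
  2: √((-20.59)² + (-24.00)²) = √(423.9481 + 576.0000) = 31.62 km
  3: √((-64.24)² + (143.33)²) = √(4126.7776 + 20543.4889) = 157.07 km
  → nearest: 2 (31.62 km)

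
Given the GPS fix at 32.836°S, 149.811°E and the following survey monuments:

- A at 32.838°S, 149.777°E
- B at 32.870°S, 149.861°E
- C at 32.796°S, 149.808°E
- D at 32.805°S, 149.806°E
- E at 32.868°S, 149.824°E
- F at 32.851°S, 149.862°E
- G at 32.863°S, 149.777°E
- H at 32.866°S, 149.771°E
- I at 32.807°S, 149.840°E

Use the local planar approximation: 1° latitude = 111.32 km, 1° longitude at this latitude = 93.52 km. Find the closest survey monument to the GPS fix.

Distances from 32.836°S, 149.811°E:
A: √((-0.002·111.32)² + (-0.034·93.52)²) = √(0.04957 + 10.11036) = 3.187 km
B: √((-0.034·111.32)² + (0.050·93.52)²) = √(14.32532 + 21.86498) = 6.016 km
C: √((0.040·111.32)² + (-0.003·93.52)²) = √(19.82743 + 0.07871) = 4.462 km
D: √((0.031·111.32)² + (-0.005·93.52)²) = √(11.90885 + 0.21865) = 3.482 km
E: √((-0.032·111.32)² + (0.013·93.52)²) = √(12.68955 + 1.47807) = 3.764 km
F: √((-0.015·111.32)² + (0.051·93.52)²) = √(2.78823 + 22.74832) = 5.053 km
G: √((-0.027·111.32)² + (-0.034·93.52)²) = √(9.03387 + 10.11036) = 4.375 km
H: √((-0.030·111.32)² + (-0.040·93.52)²) = √(11.15293 + 13.99358) = 5.015 km
I: √((0.029·111.32)² + (0.029·93.52)²) = √(10.42179 + 7.35538) = 4.216 km
Minimum: A at 3.187 km.

A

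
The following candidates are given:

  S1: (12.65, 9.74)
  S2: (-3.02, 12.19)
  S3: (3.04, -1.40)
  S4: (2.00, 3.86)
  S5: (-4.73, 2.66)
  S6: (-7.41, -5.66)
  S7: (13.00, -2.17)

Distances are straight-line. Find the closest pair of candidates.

Pairwise distances:
S3–S4: √((-1.04)² + (5.26)²) = √(1.08160 + 27.66760) = 5.362
S4–S5: √((-6.73)² + (-1.20)²) = √(45.29290 + 1.44000) = 6.836
S5–S6: √((-2.68)² + (-8.32)²) = √(7.18240 + 69.22240) = 8.741
S3–S5: √((-7.77)² + (4.06)²) = √(60.37290 + 16.48360) = 8.767
S2–S5: √((-1.71)² + (-9.53)²) = √(2.92410 + 90.82090) = 9.682
S2–S4: √((5.02)² + (-8.33)²) = √(25.20040 + 69.38890) = 9.726
S3–S7: √((9.96)² + (-0.77)²) = √(99.20160 + 0.59290) = 9.990
S3–S6: √((-10.45)² + (-4.26)²) = √(109.20250 + 18.14760) = 11.285
S1–S7: √((0.35)² + (-11.91)²) = √(0.12250 + 141.84810) = 11.915
S1–S4: √((-10.65)² + (-5.88)²) = √(113.42250 + 34.57440) = 12.165
S4–S7: √((11.00)² + (-6.03)²) = √(121.00000 + 36.36090) = 12.544
S4–S6: √((-9.41)² + (-9.52)²) = √(88.54810 + 90.63040) = 13.386
S1–S3: √((-9.61)² + (-11.14)²) = √(92.35210 + 124.09960) = 14.712
S2–S3: √((6.06)² + (-13.59)²) = √(36.72360 + 184.68810) = 14.880
S1–S2: √((-15.67)² + (2.45)²) = √(245.54890 + 6.00250) = 15.860
S5–S7: √((17.73)² + (-4.83)²) = √(314.35290 + 23.32890) = 18.376
S2–S6: √((-4.39)² + (-17.85)²) = √(19.27210 + 318.62250) = 18.382
S1–S5: √((-17.38)² + (-7.08)²) = √(302.06440 + 50.12640) = 18.767
S6–S7: √((20.41)² + (3.49)²) = √(416.56810 + 12.18010) = 20.706
S2–S7: √((16.02)² + (-14.36)²) = √(256.64040 + 206.20960) = 21.514
S1–S6: √((-20.06)² + (-15.40)²) = √(402.40360 + 237.16000) = 25.290
Closest pair: S3–S4 at 5.362.

S3 and S4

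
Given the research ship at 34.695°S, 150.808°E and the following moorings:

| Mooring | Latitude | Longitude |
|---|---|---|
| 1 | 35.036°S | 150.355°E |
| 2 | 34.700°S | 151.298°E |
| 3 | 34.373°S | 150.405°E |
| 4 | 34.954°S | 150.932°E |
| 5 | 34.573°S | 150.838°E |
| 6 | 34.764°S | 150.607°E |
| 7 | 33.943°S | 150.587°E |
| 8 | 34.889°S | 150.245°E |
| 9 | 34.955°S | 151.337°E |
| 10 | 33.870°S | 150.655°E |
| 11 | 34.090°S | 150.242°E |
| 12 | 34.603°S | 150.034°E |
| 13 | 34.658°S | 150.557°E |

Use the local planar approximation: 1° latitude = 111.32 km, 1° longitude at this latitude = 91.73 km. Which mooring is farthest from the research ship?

Distances from 34.695°S, 150.808°E:
1: √((-0.341·111.32)² + (-0.453·91.73)²) = √(1440.97071 + 1726.70915) = 56.282 km
2: √((-0.005·111.32)² + (0.490·91.73)²) = √(0.30980 + 2020.29574) = 44.951 km
3: √((0.322·111.32)² + (-0.403·91.73)²) = √(1284.86689 + 1366.57314) = 51.492 km
4: √((-0.259·111.32)² + (0.124·91.73)²) = √(831.27730 + 129.37971) = 30.994 km
5: √((0.122·111.32)² + (0.030·91.73)²) = √(184.44465 + 7.57295) = 13.857 km
6: √((-0.069·111.32)² + (-0.201·91.73)²) = √(58.99899 + 339.94989) = 19.974 km
7: √((0.752·111.32)² + (-0.221·91.73)²) = √(7007.80610 + 410.96736) = 86.132 km
8: √((-0.194·111.32)² + (-0.563·91.73)²) = √(466.39067 + 2667.10170) = 55.978 km
9: √((-0.260·111.32)² + (0.529·91.73)²) = √(837.70883 + 2354.69212) = 56.501 km
10: √((0.825·111.32)² + (-0.153·91.73)²) = √(8434.40192 + 196.97252) = 92.905 km
11: √((0.605·111.32)² + (-0.566·91.73)²) = √(4535.83392 + 2695.60125) = 85.038 km
12: √((0.092·111.32)² + (-0.774·91.73)²) = √(104.88709 + 5040.86084) = 71.734 km
13: √((0.037·111.32)² + (-0.251·91.73)²) = √(16.96484 + 530.11517) = 23.390 km
Maximum: 10 at 92.905 km.

10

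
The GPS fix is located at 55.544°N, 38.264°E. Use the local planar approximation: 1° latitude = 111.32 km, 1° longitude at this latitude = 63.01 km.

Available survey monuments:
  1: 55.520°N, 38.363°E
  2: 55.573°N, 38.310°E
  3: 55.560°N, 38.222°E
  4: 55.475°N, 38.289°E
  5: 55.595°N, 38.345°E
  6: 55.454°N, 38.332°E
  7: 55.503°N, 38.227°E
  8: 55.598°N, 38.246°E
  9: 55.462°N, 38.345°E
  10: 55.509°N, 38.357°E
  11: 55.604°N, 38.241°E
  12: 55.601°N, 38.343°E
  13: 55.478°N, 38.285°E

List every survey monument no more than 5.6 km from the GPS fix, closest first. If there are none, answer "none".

3, 2, 7

Distances from 55.544°N, 38.264°E:
1: √((-0.024·111.32)² + (0.099·63.01)²) = √(7.13787 + 38.91252) = 6.786 km
2: √((0.029·111.32)² + (0.046·63.01)²) = √(10.42179 + 8.40107) = 4.339 km
3: √((0.016·111.32)² + (-0.042·63.01)²) = √(3.17239 + 7.00354) = 3.190 km
4: √((-0.069·111.32)² + (0.025·63.01)²) = √(58.99899 + 2.48141) = 7.841 km
5: √((0.051·111.32)² + (0.081·63.01)²) = √(32.23196 + 26.04888) = 7.634 km
6: √((-0.090·111.32)² + (0.068·63.01)²) = √(100.37635 + 18.35848) = 10.897 km
7: √((-0.041·111.32)² + (-0.037·63.01)²) = √(20.83119 + 5.43529) = 5.125 km
8: √((0.054·111.32)² + (-0.018·63.01)²) = √(36.13549 + 1.28636) = 6.117 km
9: √((-0.082·111.32)² + (0.081·63.01)²) = √(83.32477 + 26.04888) = 10.458 km
10: √((-0.035·111.32)² + (0.093·63.01)²) = √(15.18037 + 34.33878) = 7.037 km
11: √((0.060·111.32)² + (-0.023·63.01)²) = √(44.61171 + 2.10027) = 6.835 km
12: √((0.057·111.32)² + (0.079·63.01)²) = √(40.26207 + 24.77839) = 8.065 km
13: √((-0.066·111.32)² + (0.021·63.01)²) = √(53.98017 + 1.75088) = 7.465 km
Threshold 5.6 km: 3 (3.190 km), 2 (4.339 km), 7 (5.125 km) are within range.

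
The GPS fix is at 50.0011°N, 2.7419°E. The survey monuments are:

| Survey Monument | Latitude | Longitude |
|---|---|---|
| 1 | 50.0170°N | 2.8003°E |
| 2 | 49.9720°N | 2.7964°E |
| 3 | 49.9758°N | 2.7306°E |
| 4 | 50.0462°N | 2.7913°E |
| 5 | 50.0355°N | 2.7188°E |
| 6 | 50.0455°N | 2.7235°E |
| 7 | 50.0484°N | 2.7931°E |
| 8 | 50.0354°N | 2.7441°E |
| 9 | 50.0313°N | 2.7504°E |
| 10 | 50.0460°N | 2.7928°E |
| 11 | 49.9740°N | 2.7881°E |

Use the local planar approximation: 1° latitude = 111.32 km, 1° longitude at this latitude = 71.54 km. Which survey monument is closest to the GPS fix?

Distances from 50.0011°N, 2.7419°E:
1: √((0.0159·111.32)² + (0.0584·71.54)²) = √(3.132858 + 17.455149) = 4.5374 km
2: √((-0.0291·111.32)² + (0.0545·71.54)²) = √(10.493790 + 15.201655) = 5.0691 km
3: √((-0.0253·111.32)² + (-0.0113·71.54)²) = √(7.932086 + 0.653514) = 2.9301 km
4: √((0.0451·111.32)² + (0.0494·71.54)²) = √(25.205742 + 12.489693) = 6.1397 km
5: √((0.0344·111.32)² + (-0.0231·71.54)²) = √(14.664366 + 2.731001) = 4.1708 km
6: √((0.0444·111.32)² + (-0.0184·71.54)²) = √(24.429374 + 1.732740) = 5.1149 km
7: √((0.0473·111.32)² + (0.0512·71.54)²) = √(27.724816 + 13.416455) = 6.4141 km
8: √((0.0343·111.32)² + (0.0022·71.54)²) = √(14.579232 + 0.024771) = 3.8215 km
9: √((0.0302·111.32)² + (0.0085·71.54)²) = √(11.302130 + 0.369773) = 3.4164 km
10: √((0.0449·111.32)² + (0.0509·71.54)²) = √(24.982683 + 13.259692) = 6.1840 km
11: √((-0.0271·111.32)² + (0.0462·71.54)²) = √(9.100913 + 10.924003) = 4.4749 km
Minimum: 3 at 2.9301 km.

3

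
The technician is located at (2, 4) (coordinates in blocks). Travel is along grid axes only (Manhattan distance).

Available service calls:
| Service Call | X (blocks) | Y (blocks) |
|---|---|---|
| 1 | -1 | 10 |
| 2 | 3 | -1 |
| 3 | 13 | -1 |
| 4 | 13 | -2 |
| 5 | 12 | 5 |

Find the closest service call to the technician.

Distances from (2, 4):
1: |-3| + |6| = 3 + 6 = 9 blocks
2: |1| + |-5| = 1 + 5 = 6 blocks
3: |11| + |-5| = 11 + 5 = 16 blocks
4: |11| + |-6| = 11 + 6 = 17 blocks
5: |10| + |1| = 10 + 1 = 11 blocks
Minimum: 2 at 6 blocks.

2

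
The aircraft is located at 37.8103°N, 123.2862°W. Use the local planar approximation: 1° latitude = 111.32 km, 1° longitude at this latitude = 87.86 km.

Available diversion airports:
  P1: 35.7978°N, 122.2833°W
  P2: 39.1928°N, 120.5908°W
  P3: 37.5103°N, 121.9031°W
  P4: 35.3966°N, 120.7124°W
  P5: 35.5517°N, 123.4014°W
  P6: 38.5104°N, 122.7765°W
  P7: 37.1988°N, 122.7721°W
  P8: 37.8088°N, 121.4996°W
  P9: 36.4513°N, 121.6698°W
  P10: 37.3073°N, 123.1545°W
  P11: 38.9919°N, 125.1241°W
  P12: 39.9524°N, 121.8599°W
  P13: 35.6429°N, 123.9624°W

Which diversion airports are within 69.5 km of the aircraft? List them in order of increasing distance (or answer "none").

P10

Distances from 37.8103°N, 123.2862°W:
P1: 240.7371 km
P2: 282.4321 km
P3: 126.0246 km
P4: 351.1874 km
P5: 251.6310 km
P6: 89.8851 km
P7: 81.6948 km
P8: 156.9708 km
P9: 207.4985 km
P10: 57.1771 km
P11: 208.2709 km
P12: 269.3813 km
P13: 248.4819 km
Threshold 69.5 km: P10 (57.1771 km) is within range.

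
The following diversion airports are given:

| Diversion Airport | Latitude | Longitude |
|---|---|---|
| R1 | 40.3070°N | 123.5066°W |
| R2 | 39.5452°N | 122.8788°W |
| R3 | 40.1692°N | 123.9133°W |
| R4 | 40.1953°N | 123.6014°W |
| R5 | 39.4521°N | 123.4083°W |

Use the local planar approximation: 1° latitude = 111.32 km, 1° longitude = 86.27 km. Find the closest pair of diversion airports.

R1 and R4

Pairwise distances:
R1–R4: √((-0.1117·111.32)² + (-0.0948·86.27)²) = √(154.615398 + 66.886161) = 14.8829 km
R3–R4: √((0.0261·111.32)² + (0.3119·86.27)²) = √(8.441651 + 724.019637) = 27.0640 km
R1–R3: √((-0.1378·111.32)² + (-0.4067·86.27)²) = √(235.312409 + 1231.028028) = 38.2928 km
R2–R5: √((-0.0931·111.32)² + (-0.5295·86.27)²) = √(107.410257 + 2086.659202) = 46.8409 km
R4–R5: √((-0.7432·111.32)² + (0.1931·86.27)²) = √(6844.753260 + 277.513518) = 84.3935 km
R3–R5: √((-0.7171·111.32)² + (0.5050·86.27)²) = √(6372.441251 + 1898.026852) = 90.9421 km
R2–R4: √((0.6501·111.32)² + (-0.7226·86.27)²) = √(5237.291266 + 3886.113767) = 95.5165 km
R1–R5: √((-0.8549·111.32)² + (0.0983·86.27)²) = √(9056.846966 + 71.916183) = 95.5446 km
R1–R2: √((-0.7618·111.32)² + (0.6278·86.27)²) = √(7191.646502 + 2933.338746) = 100.6230 km
R2–R3: √((0.6240·111.32)² + (-1.0345·86.27)²) = √(4825.202839 + 7964.904741) = 113.0934 km
Closest pair: R1–R4 at 14.8829 km.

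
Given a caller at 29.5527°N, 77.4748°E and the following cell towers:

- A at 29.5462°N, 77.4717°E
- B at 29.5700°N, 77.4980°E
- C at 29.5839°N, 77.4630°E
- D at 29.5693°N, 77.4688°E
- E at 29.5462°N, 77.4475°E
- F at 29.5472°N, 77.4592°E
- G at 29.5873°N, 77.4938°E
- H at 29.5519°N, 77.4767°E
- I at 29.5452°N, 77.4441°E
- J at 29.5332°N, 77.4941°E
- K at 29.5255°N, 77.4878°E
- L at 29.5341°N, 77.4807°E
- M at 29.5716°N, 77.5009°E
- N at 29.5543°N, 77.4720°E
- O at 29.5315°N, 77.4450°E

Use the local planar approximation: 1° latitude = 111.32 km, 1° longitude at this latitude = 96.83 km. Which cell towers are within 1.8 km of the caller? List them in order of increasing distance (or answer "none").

Distances from 29.5527°N, 77.4748°E:
A: √((-0.0065·111.32)² + (-0.0031·96.83)²) = √(0.523568 + 0.090104) = 0.7834 km
B: √((0.0173·111.32)² + (0.0232·96.83)²) = √(3.708844 + 5.046565) = 2.9590 km
C: √((0.0312·111.32)² + (-0.0118·96.83)²) = √(12.063007 + 1.305521) = 3.6563 km
D: √((0.0166·111.32)² + (-0.0060·96.83)²) = √(3.414779 + 0.337538) = 1.9371 km
E: √((-0.0065·111.32)² + (-0.0273·96.83)²) = √(0.523568 + 6.987875) = 2.7407 km
F: √((-0.0055·111.32)² + (-0.0156·96.83)²) = √(0.374862 + 2.281755) = 1.6299 km
G: √((0.0346·111.32)² + (0.0190·96.83)²) = √(14.835377 + 3.384754) = 4.2685 km
H: √((-0.0008·111.32)² + (0.0019·96.83)²) = √(0.007931 + 0.033848) = 0.2044 km
I: √((-0.0075·111.32)² + (-0.0307·96.83)²) = √(0.697058 + 8.836832) = 3.0877 km
J: √((-0.0195·111.32)² + (0.0193·96.83)²) = √(4.712112 + 3.492484) = 2.8644 km
K: √((-0.0272·111.32)² + (0.0130·96.83)²) = √(9.168203 + 1.584552) = 3.2791 km
L: √((-0.0186·111.32)² + (0.0059·96.83)²) = √(4.287186 + 0.326380) = 2.1479 km
M: √((0.0189·111.32)² + (0.0261·96.83)²) = √(4.426597 + 6.387058) = 3.2884 km
N: √((0.0016·111.32)² + (-0.0028·96.83)²) = √(0.031724 + 0.073508) = 0.3244 km
O: √((-0.0212·111.32)² + (-0.0298·96.83)²) = √(5.569524 + 8.326306) = 3.7277 km
Threshold 1.8 km: H (0.2044 km), N (0.3244 km), A (0.7834 km), F (1.6299 km) are within range.

H, N, A, F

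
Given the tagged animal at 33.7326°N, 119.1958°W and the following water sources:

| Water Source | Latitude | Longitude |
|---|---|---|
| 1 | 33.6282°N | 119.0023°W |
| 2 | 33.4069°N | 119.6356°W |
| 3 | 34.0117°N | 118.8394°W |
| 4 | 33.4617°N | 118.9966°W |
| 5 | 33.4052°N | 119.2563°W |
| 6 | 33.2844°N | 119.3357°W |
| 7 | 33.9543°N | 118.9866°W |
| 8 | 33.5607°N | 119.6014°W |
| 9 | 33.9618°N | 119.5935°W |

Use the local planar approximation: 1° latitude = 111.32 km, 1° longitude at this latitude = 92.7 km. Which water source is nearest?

Distances from 33.7326°N, 119.1958°W:
1: 21.3733 km
2: 54.5593 km
3: 45.3524 km
4: 35.3611 km
5: 36.8752 km
6: 51.5515 km
7: 31.3874 km
8: 42.1886 km
9: 44.8347 km
Minimum: 1 at 21.3733 km.

1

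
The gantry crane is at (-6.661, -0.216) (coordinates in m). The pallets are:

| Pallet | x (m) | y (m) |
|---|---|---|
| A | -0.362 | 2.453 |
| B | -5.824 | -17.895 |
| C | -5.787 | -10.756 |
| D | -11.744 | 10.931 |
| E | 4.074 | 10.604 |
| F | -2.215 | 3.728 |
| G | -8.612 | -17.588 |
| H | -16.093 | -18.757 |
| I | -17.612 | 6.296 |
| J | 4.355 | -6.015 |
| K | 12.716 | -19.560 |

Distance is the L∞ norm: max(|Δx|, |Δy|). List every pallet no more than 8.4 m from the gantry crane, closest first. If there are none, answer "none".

F, A

Distances from (-6.661, -0.216):
A: 6.299 m
B: 17.679 m
C: 10.540 m
D: 11.147 m
E: 10.820 m
F: 4.446 m
G: 17.372 m
H: 18.541 m
I: 10.951 m
J: 11.016 m
K: 19.377 m
Threshold 8.4 m: F (4.446 m), A (6.299 m) are within range.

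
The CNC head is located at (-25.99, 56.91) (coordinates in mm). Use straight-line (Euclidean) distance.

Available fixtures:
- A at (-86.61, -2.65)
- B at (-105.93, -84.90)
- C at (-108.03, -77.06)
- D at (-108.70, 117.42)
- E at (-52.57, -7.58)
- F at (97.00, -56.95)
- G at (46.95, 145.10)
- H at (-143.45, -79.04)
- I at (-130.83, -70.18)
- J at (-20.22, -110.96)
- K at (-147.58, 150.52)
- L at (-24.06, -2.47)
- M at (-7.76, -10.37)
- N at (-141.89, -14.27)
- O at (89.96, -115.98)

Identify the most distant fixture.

O

Distances from (-25.99, 56.91):
A: 84.98 mm
B: 162.79 mm
C: 157.09 mm
D: 102.48 mm
E: 69.75 mm
F: 167.60 mm
G: 114.45 mm
H: 179.66 mm
I: 164.75 mm
J: 167.97 mm
K: 153.45 mm
L: 59.41 mm
M: 69.71 mm
N: 136.01 mm
O: 208.17 mm
Maximum: O at 208.17 mm.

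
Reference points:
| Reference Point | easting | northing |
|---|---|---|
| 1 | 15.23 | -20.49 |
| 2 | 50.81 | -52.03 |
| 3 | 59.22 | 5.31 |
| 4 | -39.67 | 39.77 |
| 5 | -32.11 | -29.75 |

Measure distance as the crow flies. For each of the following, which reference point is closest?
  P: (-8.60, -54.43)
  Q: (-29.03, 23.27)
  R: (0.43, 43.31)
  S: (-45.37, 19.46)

P→5; Q→4; R→4; S→4

P at (-8.60, -54.43):
  1: 41.47
  2: 59.46
  3: 90.38
  4: 99.19
  5: 34.09
  → nearest: 5 (34.09)
Q at (-29.03, 23.27):
  1: 62.24
  2: 109.75
  3: 90.06
  4: 19.63
  5: 53.11
  → nearest: 4 (19.63)
R at (0.43, 43.31):
  1: 65.49
  2: 107.83
  3: 70.00
  4: 40.26
  5: 79.98
  → nearest: 4 (40.26)
S at (-45.37, 19.46):
  1: 72.58
  2: 119.84
  3: 105.54
  4: 21.09
  5: 50.97
  → nearest: 4 (21.09)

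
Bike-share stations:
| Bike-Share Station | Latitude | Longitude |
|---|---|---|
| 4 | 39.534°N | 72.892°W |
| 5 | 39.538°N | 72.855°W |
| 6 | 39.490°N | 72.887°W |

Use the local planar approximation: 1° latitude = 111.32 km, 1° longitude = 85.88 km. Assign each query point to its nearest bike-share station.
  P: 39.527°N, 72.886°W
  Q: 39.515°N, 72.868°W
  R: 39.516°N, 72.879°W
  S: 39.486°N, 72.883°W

P at 39.527°N, 72.886°W:
  4: 0.934 km
  5: 2.930 km
  6: 4.120 km
  → nearest: 4 (0.934 km)
Q at 39.515°N, 72.868°W:
  4: 2.953 km
  5: 2.793 km
  6: 3.226 km
  → nearest: 5 (2.793 km)
R at 39.516°N, 72.879°W:
  4: 2.294 km
  5: 3.201 km
  6: 2.975 km
  → nearest: 4 (2.294 km)
S at 39.486°N, 72.883°W:
  4: 5.399 km
  5: 6.268 km
  6: 0.562 km
  → nearest: 6 (0.562 km)

P→4; Q→5; R→4; S→6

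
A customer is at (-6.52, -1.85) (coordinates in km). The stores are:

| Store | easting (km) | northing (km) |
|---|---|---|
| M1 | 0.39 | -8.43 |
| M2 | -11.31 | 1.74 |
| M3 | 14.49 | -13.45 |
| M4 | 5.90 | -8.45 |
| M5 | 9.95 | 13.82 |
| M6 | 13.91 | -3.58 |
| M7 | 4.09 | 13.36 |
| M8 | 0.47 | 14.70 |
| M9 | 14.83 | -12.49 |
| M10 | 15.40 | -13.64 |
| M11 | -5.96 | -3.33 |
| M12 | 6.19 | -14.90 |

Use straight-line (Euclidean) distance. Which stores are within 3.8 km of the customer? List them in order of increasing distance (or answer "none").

M11

Distances from (-6.52, -1.85):
M1: 9.54 km
M2: 5.99 km
M3: 24.00 km
M4: 14.06 km
M5: 22.73 km
M6: 20.50 km
M7: 18.54 km
M8: 17.97 km
M9: 23.85 km
M10: 24.89 km
M11: 1.58 km
M12: 18.22 km
Threshold 3.8 km: M11 (1.58 km) is within range.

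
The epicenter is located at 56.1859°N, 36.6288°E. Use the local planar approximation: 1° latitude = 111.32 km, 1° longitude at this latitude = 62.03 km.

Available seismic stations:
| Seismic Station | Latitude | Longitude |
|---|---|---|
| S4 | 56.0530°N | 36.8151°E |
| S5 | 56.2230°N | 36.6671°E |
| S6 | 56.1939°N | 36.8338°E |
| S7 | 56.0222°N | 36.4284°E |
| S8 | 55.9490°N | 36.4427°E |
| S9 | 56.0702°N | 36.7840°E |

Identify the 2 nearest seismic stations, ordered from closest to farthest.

S5, S6

Distances from 56.1859°N, 36.6288°E:
S4: √((-0.1329·111.32)² + (0.1863·62.03)²) = √(218.875100 + 133.545504) = 18.7729 km
S5: √((0.0371·111.32)² + (0.0383·62.03)²) = √(17.056669 + 5.644183) = 4.7645 km
S6: √((0.0080·111.32)² + (0.2050·62.03)²) = √(0.793097 + 161.700471) = 12.7473 km
S7: √((-0.1637·111.32)² + (-0.2004·62.03)²) = √(332.080790 + 154.525087) = 22.0591 km
S8: √((-0.2369·111.32)² + (-0.1861·62.03)²) = √(695.466983 + 133.258926) = 28.7876 km
S9: √((-0.1157·111.32)² + (0.1552·62.03)²) = √(165.887290 + 92.680207) = 16.0800 km
Sorted: S5 (4.7645 km) < S6 (12.7473 km) < S9 (16.0800 km) < S4 (18.7729 km) < …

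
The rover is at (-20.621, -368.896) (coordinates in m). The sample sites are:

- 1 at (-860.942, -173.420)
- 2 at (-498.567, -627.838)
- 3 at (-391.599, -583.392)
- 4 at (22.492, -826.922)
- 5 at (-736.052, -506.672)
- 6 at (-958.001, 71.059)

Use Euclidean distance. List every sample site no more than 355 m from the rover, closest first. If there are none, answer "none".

Distances from (-20.621, -368.896):
1: √((-840.321)² + (195.476)²) = √(706139.38304 + 38210.86658) = 862.757 m
2: √((-477.946)² + (-258.942)²) = √(228432.37892 + 67050.95936) = 543.584 m
3: √((-370.978)² + (-214.496)²) = √(137624.67648 + 46008.53402) = 428.524 m
4: √((43.113)² + (-458.026)²) = √(1858.73077 + 209787.81668) = 460.051 m
5: √((-715.431)² + (-137.776)²) = √(511841.51576 + 18982.22618) = 728.577 m
6: √((-937.380)² + (439.955)²) = √(878681.26440 + 193560.40203) = 1035.491 m
Threshold 355 m: none within range.

none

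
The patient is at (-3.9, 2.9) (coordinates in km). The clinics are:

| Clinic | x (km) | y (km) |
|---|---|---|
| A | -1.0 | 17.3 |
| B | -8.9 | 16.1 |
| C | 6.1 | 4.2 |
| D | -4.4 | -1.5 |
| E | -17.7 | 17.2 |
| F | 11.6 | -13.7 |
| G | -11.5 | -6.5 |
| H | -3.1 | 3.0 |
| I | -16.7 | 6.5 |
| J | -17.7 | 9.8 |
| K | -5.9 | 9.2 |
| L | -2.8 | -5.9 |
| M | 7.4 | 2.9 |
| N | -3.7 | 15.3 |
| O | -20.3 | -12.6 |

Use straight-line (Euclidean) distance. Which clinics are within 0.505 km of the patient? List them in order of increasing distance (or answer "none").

none

Distances from (-3.9, 2.9):
A: 14.7 km
B: 14.1 km
C: 10.1 km
D: 4.4 km
E: 19.9 km
F: 22.7 km
G: 12.1 km
H: 0.8 km
I: 13.3 km
J: 15.4 km
K: 6.6 km
L: 8.9 km
M: 11.3 km
N: 12.4 km
O: 22.6 km
Threshold 0.505 km: none within range.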